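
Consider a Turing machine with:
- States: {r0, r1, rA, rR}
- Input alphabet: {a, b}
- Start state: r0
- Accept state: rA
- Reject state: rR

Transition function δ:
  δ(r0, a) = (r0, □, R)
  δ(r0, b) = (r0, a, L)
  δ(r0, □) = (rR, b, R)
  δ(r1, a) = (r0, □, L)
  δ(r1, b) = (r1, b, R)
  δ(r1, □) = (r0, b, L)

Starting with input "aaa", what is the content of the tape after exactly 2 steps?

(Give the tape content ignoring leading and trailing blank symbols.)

Execution trace:
Initial: [r0]aaa
Step 1: δ(r0, a) = (r0, □, R) → □[r0]aa
Step 2: δ(r0, a) = (r0, □, R) → □□[r0]a

After 2 steps, the tape (ignoring leading/trailing blanks) is: a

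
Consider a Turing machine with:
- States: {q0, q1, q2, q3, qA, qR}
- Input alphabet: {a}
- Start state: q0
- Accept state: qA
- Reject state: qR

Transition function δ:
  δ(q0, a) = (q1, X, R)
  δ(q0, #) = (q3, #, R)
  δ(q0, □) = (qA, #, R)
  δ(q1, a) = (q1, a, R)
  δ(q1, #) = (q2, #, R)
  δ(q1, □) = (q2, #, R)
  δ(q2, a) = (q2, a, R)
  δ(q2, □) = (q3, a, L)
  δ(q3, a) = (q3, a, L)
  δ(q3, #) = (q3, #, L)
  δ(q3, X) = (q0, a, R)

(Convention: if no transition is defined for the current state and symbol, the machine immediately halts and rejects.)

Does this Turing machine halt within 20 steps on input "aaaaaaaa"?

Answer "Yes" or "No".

Execution trace:
Initial: [q0]aaaaaaaa
Step 1: δ(q0, a) = (q1, X, R) → X[q1]aaaaaaa
Step 2: δ(q1, a) = (q1, a, R) → Xa[q1]aaaaaa
Step 3: δ(q1, a) = (q1, a, R) → Xaa[q1]aaaaa
Step 4: δ(q1, a) = (q1, a, R) → Xaaa[q1]aaaa
Step 5: δ(q1, a) = (q1, a, R) → Xaaaa[q1]aaa
Step 6: δ(q1, a) = (q1, a, R) → Xaaaaa[q1]aa
Step 7: δ(q1, a) = (q1, a, R) → Xaaaaaa[q1]a
Step 8: δ(q1, a) = (q1, a, R) → Xaaaaaaa[q1]□
Step 9: δ(q1, □) = (q2, #, R) → Xaaaaaaa#[q2]□
Step 10: δ(q2, □) = (q3, a, L) → Xaaaaaaa[q3]#a
Step 11: δ(q3, #) = (q3, #, L) → Xaaaaaa[q3]a#a
Step 12: δ(q3, a) = (q3, a, L) → Xaaaaa[q3]aa#a
Step 13: δ(q3, a) = (q3, a, L) → Xaaaa[q3]aaa#a
Step 14: δ(q3, a) = (q3, a, L) → Xaaa[q3]aaaa#a
Step 15: δ(q3, a) = (q3, a, L) → Xaa[q3]aaaaa#a
Step 16: δ(q3, a) = (q3, a, L) → Xa[q3]aaaaaa#a
Step 17: δ(q3, a) = (q3, a, L) → X[q3]aaaaaaa#a
Step 18: δ(q3, a) = (q3, a, L) → [q3]Xaaaaaaa#a
Step 19: δ(q3, X) = (q0, a, R) → a[q0]aaaaaaa#a
Step 20: δ(q0, a) = (q1, X, R) → aX[q1]aaaaaa#a

The machine has not reached a halting state after 20 steps.
The machine did not halt within the 20-step bound.

Answer: No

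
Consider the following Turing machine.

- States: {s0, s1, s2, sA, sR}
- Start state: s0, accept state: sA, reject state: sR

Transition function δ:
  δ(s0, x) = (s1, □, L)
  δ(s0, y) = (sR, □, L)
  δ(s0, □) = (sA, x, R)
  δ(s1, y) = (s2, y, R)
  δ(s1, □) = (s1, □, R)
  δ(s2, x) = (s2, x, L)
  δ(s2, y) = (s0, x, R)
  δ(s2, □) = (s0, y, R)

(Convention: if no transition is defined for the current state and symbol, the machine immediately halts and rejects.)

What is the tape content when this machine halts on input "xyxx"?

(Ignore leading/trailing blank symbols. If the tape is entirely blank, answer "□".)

Execution trace:
Initial: [s0]xyxx
Step 1: δ(s0, x) = (s1, □, L) → [s1]□□yxx
Step 2: δ(s1, □) = (s1, □, R) → □[s1]□yxx
Step 3: δ(s1, □) = (s1, □, R) → □□[s1]yxx
Step 4: δ(s1, y) = (s2, y, R) → □□y[s2]xx
Step 5: δ(s2, x) = (s2, x, L) → □□[s2]yxx
Step 6: δ(s2, y) = (s0, x, R) → □□x[s0]xx
Step 7: δ(s0, x) = (s1, □, L) → □□[s1]x□x

No transition is defined for δ(s1, x). By convention the machine halts and rejects.

Final tape (ignoring leading/trailing blanks): x□x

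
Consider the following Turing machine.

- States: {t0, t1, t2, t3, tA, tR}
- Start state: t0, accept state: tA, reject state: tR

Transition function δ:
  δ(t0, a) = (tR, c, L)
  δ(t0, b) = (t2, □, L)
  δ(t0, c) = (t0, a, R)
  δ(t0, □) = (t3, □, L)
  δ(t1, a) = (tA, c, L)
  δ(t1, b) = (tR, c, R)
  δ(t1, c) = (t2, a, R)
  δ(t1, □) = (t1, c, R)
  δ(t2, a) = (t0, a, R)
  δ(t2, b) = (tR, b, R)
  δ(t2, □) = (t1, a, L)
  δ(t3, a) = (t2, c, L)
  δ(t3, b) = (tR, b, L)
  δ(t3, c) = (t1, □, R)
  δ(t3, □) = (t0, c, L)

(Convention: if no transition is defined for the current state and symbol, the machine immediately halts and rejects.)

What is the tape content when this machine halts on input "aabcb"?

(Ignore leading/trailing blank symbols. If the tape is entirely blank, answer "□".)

Execution trace:
Initial: [t0]aabcb
Step 1: δ(t0, a) = (tR, c, L) → [tR]□cabcb

The machine reaches the reject state tR and halts.

Final tape (ignoring leading/trailing blanks): cabcb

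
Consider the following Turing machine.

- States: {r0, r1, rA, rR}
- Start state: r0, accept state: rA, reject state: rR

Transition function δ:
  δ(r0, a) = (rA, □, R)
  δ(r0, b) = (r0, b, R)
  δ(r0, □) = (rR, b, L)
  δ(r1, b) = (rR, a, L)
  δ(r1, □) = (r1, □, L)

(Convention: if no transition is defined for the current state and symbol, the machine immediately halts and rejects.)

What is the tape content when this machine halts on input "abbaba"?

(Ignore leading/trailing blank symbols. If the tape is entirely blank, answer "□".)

Execution trace:
Initial: [r0]abbaba
Step 1: δ(r0, a) = (rA, □, R) → □[rA]bbaba

The machine reaches the accept state rA and halts.

Final tape (ignoring leading/trailing blanks): bbaba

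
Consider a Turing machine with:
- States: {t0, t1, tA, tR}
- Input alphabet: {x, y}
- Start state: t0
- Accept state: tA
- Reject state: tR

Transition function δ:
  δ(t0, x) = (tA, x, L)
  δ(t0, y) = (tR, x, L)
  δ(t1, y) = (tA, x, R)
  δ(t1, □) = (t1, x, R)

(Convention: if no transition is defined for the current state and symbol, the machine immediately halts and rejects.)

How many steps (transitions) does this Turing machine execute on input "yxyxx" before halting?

Execution trace:
Initial: [t0]yxyxx
Step 1: δ(t0, y) = (tR, x, L) → [tR]□xxyxx

The machine reaches the reject state tR and halts.

The machine executed 1 step before halting.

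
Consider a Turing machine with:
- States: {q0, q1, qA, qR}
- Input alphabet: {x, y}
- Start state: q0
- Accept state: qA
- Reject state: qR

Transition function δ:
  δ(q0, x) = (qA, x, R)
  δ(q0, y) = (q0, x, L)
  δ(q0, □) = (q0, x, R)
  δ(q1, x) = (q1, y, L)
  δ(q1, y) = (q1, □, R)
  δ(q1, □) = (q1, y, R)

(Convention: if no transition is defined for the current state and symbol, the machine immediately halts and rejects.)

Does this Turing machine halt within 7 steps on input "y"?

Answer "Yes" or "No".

Execution trace:
Initial: [q0]y
Step 1: δ(q0, y) = (q0, x, L) → [q0]□x
Step 2: δ(q0, □) = (q0, x, R) → x[q0]x
Step 3: δ(q0, x) = (qA, x, R) → xx[qA]□

The machine reaches the accept state qA and halts.
The machine halted after 3 steps (within the 7-step bound).

Answer: Yes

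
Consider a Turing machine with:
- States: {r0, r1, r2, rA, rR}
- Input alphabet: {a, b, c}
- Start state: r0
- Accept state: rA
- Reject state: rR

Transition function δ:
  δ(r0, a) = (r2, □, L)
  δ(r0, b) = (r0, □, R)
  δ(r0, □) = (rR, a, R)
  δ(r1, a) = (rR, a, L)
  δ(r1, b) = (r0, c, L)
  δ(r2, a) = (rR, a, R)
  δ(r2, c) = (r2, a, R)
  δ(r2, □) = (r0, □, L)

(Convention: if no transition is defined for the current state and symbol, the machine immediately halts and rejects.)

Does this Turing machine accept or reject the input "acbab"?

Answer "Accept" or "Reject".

Execution trace:
Initial: [r0]acbab
Step 1: δ(r0, a) = (r2, □, L) → [r2]□□cbab
Step 2: δ(r2, □) = (r0, □, L) → [r0]□□□cbab
Step 3: δ(r0, □) = (rR, a, R) → a[rR]□□cbab

The machine reaches the reject state rR and halts.

Answer: Reject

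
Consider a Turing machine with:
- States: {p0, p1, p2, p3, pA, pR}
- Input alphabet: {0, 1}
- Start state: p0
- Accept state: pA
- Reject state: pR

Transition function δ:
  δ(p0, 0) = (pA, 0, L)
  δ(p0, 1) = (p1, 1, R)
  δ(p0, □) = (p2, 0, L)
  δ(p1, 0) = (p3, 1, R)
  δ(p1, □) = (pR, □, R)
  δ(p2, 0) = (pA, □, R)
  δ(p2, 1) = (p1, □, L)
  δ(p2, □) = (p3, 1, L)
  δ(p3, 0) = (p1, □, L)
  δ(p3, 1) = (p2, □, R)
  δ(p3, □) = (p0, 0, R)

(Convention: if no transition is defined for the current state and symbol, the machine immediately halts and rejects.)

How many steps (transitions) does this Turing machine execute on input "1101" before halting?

Execution trace:
Initial: [p0]1101
Step 1: δ(p0, 1) = (p1, 1, R) → 1[p1]101

No transition is defined for δ(p1, 1). By convention the machine halts and rejects.

The machine executed 1 step before halting.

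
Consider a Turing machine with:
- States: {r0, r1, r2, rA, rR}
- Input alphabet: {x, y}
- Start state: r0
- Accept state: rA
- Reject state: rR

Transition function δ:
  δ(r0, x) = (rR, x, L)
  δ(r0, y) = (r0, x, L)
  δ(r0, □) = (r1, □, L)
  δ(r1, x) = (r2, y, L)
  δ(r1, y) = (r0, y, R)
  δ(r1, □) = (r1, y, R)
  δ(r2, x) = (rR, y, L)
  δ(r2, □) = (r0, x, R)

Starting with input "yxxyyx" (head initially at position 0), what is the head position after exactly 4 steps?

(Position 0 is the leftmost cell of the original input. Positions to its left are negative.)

Execution trace (head position shown):
Step 0: [r0]yxxyyx  (head at position 0)
Step 1: move left → [r0]□xxxyyx  (head at position -1)
Step 2: move left → [r1]□□xxxyyx  (head at position -2)
Step 3: move right → y[r1]□xxxyyx  (head at position -1)
Step 4: move right → yy[r1]xxxyyx  (head at position 0)

After 4 steps, the head is at position 0.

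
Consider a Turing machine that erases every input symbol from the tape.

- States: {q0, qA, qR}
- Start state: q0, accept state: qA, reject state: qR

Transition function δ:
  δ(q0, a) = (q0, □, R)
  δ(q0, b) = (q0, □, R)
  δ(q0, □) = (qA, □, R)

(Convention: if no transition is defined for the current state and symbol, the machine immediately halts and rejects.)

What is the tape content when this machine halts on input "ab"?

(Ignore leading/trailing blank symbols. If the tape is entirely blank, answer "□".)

Execution trace:
Initial: [q0]ab
Step 1: δ(q0, a) = (q0, □, R) → □[q0]b
Step 2: δ(q0, b) = (q0, □, R) → □□[q0]□
Step 3: δ(q0, □) = (qA, □, R) → □□□[qA]□

The machine reaches the accept state qA and halts.

Final tape (ignoring leading/trailing blanks): □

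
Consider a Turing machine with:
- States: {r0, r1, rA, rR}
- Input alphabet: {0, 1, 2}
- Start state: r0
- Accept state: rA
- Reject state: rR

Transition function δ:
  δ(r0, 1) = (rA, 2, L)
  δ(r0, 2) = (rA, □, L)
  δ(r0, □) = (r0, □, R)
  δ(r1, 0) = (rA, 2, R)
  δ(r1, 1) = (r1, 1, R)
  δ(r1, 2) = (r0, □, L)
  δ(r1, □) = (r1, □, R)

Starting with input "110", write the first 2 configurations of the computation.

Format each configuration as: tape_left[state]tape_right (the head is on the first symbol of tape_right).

Transitions applied:
Step 1: δ(r0, 1) = (rA, 2, L)

The first 2 configurations are:
[r0]110 ⊢ [rA]□210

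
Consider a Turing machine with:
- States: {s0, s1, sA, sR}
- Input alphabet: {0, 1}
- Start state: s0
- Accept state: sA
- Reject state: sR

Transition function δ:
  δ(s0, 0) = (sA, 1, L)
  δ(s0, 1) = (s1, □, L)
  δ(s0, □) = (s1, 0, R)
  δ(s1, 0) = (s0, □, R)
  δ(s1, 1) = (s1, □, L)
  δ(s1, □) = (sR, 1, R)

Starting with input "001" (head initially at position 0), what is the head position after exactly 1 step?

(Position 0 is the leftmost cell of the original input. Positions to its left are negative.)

Execution trace (head position shown):
Step 0: [s0]001  (head at position 0)
Step 1: move left → [sA]□101  (head at position -1)

After 1 step, the head is at position -1.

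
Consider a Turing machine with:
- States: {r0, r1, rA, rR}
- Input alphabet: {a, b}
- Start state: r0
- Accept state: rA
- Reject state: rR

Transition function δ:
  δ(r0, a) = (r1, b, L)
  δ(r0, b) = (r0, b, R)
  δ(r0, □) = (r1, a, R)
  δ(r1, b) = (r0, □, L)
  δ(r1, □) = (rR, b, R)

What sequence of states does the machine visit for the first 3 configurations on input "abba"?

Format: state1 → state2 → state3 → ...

Execution trace:
Initial: [r0]abba
Step 1: δ(r0, a) = (r1, b, L) → [r1]□bbba
Step 2: δ(r1, □) = (rR, b, R) → b[rR]bbba

The machine reaches the reject state rR and halts.

State sequence: r0 → r1 → rR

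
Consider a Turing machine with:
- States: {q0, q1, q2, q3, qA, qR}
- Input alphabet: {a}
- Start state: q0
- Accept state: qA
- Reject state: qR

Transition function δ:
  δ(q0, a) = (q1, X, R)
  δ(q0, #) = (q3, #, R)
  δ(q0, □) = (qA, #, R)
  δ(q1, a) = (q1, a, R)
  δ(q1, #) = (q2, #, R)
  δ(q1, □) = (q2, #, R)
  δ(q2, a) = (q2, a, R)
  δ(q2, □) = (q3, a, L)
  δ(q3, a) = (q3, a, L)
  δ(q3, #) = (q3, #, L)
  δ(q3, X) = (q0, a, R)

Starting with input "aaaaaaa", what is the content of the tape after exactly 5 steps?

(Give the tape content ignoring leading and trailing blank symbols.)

Execution trace:
Initial: [q0]aaaaaaa
Step 1: δ(q0, a) = (q1, X, R) → X[q1]aaaaaa
Step 2: δ(q1, a) = (q1, a, R) → Xa[q1]aaaaa
Step 3: δ(q1, a) = (q1, a, R) → Xaa[q1]aaaa
Step 4: δ(q1, a) = (q1, a, R) → Xaaa[q1]aaa
Step 5: δ(q1, a) = (q1, a, R) → Xaaaa[q1]aa

After 5 steps, the tape (ignoring leading/trailing blanks) is: Xaaaaaa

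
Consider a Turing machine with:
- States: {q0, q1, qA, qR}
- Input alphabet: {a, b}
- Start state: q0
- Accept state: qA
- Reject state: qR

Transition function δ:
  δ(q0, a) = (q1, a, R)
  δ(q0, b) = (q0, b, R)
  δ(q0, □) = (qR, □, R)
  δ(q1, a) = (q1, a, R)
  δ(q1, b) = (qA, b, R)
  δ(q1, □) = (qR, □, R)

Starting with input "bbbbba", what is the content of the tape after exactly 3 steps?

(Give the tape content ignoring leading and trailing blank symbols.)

Execution trace:
Initial: [q0]bbbbba
Step 1: δ(q0, b) = (q0, b, R) → b[q0]bbbba
Step 2: δ(q0, b) = (q0, b, R) → bb[q0]bbba
Step 3: δ(q0, b) = (q0, b, R) → bbb[q0]bba

After 3 steps, the tape (ignoring leading/trailing blanks) is: bbbbba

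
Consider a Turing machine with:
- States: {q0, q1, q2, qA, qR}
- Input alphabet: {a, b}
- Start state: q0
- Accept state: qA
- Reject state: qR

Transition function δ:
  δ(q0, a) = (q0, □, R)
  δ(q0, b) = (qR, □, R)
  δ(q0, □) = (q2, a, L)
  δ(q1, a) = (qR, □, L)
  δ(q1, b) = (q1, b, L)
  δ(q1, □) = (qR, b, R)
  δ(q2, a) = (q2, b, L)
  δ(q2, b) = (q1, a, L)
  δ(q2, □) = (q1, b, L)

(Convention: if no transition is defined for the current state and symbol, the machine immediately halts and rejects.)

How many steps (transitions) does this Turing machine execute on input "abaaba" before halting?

Execution trace:
Initial: [q0]abaaba
Step 1: δ(q0, a) = (q0, □, R) → □[q0]baaba
Step 2: δ(q0, b) = (qR, □, R) → □□[qR]aaba

The machine reaches the reject state qR and halts.

The machine executed 2 steps before halting.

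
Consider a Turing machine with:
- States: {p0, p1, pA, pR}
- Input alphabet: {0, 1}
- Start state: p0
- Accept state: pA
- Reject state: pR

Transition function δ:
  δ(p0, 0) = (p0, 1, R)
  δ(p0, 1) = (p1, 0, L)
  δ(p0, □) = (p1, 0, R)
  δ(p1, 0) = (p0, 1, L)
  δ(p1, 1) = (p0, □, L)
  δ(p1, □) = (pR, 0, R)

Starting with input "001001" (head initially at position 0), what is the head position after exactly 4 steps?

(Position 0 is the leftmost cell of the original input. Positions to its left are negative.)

Execution trace (head position shown):
Step 0: [p0]001001  (head at position 0)
Step 1: move right → 1[p0]01001  (head at position 1)
Step 2: move right → 11[p0]1001  (head at position 2)
Step 3: move left → 1[p1]10001  (head at position 1)
Step 4: move left → [p0]1□0001  (head at position 0)

After 4 steps, the head is at position 0.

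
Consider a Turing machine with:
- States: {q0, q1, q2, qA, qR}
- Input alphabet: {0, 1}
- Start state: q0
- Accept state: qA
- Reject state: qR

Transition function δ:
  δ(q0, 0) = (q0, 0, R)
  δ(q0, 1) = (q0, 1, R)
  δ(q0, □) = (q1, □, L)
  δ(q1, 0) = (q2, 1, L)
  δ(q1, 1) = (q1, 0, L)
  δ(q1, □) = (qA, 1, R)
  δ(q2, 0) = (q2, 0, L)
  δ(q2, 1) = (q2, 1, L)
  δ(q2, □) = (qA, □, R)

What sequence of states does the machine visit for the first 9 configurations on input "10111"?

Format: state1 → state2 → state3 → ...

Execution trace:
Initial: [q0]10111
Step 1: δ(q0, 1) = (q0, 1, R) → 1[q0]0111
Step 2: δ(q0, 0) = (q0, 0, R) → 10[q0]111
Step 3: δ(q0, 1) = (q0, 1, R) → 101[q0]11
Step 4: δ(q0, 1) = (q0, 1, R) → 1011[q0]1
Step 5: δ(q0, 1) = (q0, 1, R) → 10111[q0]□
Step 6: δ(q0, □) = (q1, □, L) → 1011[q1]1□
Step 7: δ(q1, 1) = (q1, 0, L) → 101[q1]10□
Step 8: δ(q1, 1) = (q1, 0, L) → 10[q1]100□

State sequence: q0 → q0 → q0 → q0 → q0 → q0 → q1 → q1 → q1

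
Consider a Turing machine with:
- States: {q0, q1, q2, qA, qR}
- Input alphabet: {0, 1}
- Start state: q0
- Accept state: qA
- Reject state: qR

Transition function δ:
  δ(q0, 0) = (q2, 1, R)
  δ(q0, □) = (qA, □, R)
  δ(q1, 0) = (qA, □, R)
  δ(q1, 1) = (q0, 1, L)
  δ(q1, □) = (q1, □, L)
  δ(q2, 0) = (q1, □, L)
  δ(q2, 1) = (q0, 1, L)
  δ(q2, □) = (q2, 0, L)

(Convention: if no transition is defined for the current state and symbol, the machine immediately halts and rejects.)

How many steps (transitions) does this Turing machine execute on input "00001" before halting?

Execution trace:
Initial: [q0]00001
Step 1: δ(q0, 0) = (q2, 1, R) → 1[q2]0001
Step 2: δ(q2, 0) = (q1, □, L) → [q1]1□001
Step 3: δ(q1, 1) = (q0, 1, L) → [q0]□1□001
Step 4: δ(q0, □) = (qA, □, R) → □[qA]1□001

The machine reaches the accept state qA and halts.

The machine executed 4 steps before halting.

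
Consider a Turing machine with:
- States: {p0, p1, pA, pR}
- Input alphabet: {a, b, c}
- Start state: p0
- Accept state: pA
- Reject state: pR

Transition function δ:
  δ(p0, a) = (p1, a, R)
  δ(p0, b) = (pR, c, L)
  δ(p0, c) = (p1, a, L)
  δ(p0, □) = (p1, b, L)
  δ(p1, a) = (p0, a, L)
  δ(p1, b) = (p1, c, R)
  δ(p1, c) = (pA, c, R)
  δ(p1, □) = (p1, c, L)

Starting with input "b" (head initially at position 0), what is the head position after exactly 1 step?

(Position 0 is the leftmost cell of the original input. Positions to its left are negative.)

Execution trace (head position shown):
Step 0: [p0]b  (head at position 0)
Step 1: move left → [pR]□c  (head at position -1)

After 1 step, the head is at position -1.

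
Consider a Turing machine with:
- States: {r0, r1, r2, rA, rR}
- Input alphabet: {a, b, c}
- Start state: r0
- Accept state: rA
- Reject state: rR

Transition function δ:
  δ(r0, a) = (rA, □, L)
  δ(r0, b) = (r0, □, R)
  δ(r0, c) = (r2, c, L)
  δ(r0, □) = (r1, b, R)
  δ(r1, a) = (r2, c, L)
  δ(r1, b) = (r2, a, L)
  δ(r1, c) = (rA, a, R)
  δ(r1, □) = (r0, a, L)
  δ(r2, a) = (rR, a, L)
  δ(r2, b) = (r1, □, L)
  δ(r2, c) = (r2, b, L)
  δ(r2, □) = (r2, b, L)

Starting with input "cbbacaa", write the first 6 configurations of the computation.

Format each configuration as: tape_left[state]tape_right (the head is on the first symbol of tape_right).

Transitions applied:
Step 1: δ(r0, c) = (r2, c, L)
Step 2: δ(r2, □) = (r2, b, L)
Step 3: δ(r2, □) = (r2, b, L)
Step 4: δ(r2, □) = (r2, b, L)
Step 5: δ(r2, □) = (r2, b, L)

The first 6 configurations are:
[r0]cbbacaa ⊢ [r2]□cbbacaa ⊢ [r2]□bcbbacaa ⊢ [r2]□bbcbbacaa ⊢ [r2]□bbbcbbacaa ⊢ [r2]□bbbbcbbacaa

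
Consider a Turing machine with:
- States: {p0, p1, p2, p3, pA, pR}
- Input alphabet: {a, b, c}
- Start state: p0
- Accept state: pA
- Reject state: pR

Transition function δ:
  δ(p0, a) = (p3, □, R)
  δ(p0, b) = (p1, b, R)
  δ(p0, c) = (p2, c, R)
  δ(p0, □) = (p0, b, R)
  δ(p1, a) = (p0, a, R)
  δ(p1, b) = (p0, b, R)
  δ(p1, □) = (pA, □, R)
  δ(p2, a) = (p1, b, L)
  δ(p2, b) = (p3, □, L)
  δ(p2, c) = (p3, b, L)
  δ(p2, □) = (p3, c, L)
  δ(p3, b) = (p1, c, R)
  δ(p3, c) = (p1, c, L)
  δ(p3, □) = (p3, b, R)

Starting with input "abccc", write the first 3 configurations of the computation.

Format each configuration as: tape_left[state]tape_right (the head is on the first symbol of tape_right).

Transitions applied:
Step 1: δ(p0, a) = (p3, □, R)
Step 2: δ(p3, b) = (p1, c, R)

The first 3 configurations are:
[p0]abccc ⊢ □[p3]bccc ⊢ □c[p1]ccc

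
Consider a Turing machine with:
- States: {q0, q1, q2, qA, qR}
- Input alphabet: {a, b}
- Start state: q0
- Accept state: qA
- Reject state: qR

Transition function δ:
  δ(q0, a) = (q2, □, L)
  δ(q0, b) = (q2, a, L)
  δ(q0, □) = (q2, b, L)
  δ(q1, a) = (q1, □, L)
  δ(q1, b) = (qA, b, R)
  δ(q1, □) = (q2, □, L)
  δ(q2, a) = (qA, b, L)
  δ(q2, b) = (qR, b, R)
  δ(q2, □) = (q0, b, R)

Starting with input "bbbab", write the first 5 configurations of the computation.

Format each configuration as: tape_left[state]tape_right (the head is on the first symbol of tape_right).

Transitions applied:
Step 1: δ(q0, b) = (q2, a, L)
Step 2: δ(q2, □) = (q0, b, R)
Step 3: δ(q0, a) = (q2, □, L)
Step 4: δ(q2, b) = (qR, b, R)

The first 5 configurations are:
[q0]bbbab ⊢ [q2]□abbab ⊢ b[q0]abbab ⊢ [q2]b□bbab ⊢ b[qR]□bbab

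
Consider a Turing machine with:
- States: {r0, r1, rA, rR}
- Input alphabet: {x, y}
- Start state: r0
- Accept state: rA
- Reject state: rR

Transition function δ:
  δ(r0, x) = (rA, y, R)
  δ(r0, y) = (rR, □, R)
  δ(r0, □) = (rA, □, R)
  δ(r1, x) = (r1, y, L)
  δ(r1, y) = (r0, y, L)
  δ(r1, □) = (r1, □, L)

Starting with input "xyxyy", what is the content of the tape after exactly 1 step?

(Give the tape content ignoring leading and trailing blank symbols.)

Execution trace:
Initial: [r0]xyxyy
Step 1: δ(r0, x) = (rA, y, R) → y[rA]yxyy

The machine reaches the accept state rA and halts.

After 1 step, the tape (ignoring leading/trailing blanks) is: yyxyy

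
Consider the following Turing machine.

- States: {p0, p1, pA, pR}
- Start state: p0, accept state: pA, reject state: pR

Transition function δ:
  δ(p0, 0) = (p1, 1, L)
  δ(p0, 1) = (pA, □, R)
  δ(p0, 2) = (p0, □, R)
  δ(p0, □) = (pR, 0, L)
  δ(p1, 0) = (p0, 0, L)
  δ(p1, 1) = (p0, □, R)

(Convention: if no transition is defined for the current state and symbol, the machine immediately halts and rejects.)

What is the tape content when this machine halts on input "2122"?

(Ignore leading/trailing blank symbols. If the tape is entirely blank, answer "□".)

Execution trace:
Initial: [p0]2122
Step 1: δ(p0, 2) = (p0, □, R) → □[p0]122
Step 2: δ(p0, 1) = (pA, □, R) → □□[pA]22

The machine reaches the accept state pA and halts.

Final tape (ignoring leading/trailing blanks): 22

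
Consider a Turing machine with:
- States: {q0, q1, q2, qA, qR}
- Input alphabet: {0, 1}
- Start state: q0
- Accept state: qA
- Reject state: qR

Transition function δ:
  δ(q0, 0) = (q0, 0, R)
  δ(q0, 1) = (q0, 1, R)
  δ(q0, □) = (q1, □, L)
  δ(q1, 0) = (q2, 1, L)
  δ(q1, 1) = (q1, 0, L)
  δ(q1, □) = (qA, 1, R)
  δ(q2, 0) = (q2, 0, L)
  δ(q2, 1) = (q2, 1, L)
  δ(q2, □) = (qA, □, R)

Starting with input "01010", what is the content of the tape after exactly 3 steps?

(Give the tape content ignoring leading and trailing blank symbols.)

Execution trace:
Initial: [q0]01010
Step 1: δ(q0, 0) = (q0, 0, R) → 0[q0]1010
Step 2: δ(q0, 1) = (q0, 1, R) → 01[q0]010
Step 3: δ(q0, 0) = (q0, 0, R) → 010[q0]10

After 3 steps, the tape (ignoring leading/trailing blanks) is: 01010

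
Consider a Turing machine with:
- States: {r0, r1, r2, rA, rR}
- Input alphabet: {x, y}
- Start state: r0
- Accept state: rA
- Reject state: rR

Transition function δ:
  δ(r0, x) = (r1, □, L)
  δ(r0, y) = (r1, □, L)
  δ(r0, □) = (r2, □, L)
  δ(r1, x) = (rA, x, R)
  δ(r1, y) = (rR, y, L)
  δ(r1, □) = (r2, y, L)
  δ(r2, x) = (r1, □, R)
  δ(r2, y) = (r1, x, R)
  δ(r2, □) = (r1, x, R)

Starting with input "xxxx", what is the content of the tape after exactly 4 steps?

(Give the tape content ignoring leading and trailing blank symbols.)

Execution trace:
Initial: [r0]xxxx
Step 1: δ(r0, x) = (r1, □, L) → [r1]□□xxx
Step 2: δ(r1, □) = (r2, y, L) → [r2]□y□xxx
Step 3: δ(r2, □) = (r1, x, R) → x[r1]y□xxx
Step 4: δ(r1, y) = (rR, y, L) → [rR]xy□xxx

The machine reaches the reject state rR and halts.

After 4 steps, the tape (ignoring leading/trailing blanks) is: xy□xxx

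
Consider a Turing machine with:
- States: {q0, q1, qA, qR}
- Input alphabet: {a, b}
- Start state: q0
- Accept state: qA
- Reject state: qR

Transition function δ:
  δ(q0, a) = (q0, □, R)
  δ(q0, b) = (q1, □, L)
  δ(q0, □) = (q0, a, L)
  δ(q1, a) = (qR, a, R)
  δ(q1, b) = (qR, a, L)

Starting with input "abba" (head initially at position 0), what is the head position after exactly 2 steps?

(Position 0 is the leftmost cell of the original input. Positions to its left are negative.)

Execution trace (head position shown):
Step 0: [q0]abba  (head at position 0)
Step 1: move right → □[q0]bba  (head at position 1)
Step 2: move left → [q1]□□ba  (head at position 0)

After 2 steps, the head is at position 0.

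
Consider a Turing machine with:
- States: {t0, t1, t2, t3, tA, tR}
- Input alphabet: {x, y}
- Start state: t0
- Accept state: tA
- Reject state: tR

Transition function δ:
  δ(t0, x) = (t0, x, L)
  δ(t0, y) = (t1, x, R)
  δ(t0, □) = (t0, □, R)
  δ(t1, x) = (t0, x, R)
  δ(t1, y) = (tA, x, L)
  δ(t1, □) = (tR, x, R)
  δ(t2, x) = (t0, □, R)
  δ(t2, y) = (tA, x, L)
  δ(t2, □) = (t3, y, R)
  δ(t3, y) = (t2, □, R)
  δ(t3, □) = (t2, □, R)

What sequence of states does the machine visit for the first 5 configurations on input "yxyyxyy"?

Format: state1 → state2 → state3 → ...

Execution trace:
Initial: [t0]yxyyxyy
Step 1: δ(t0, y) = (t1, x, R) → x[t1]xyyxyy
Step 2: δ(t1, x) = (t0, x, R) → xx[t0]yyxyy
Step 3: δ(t0, y) = (t1, x, R) → xxx[t1]yxyy
Step 4: δ(t1, y) = (tA, x, L) → xx[tA]xxxyy

The machine reaches the accept state tA and halts.

State sequence: t0 → t1 → t0 → t1 → tA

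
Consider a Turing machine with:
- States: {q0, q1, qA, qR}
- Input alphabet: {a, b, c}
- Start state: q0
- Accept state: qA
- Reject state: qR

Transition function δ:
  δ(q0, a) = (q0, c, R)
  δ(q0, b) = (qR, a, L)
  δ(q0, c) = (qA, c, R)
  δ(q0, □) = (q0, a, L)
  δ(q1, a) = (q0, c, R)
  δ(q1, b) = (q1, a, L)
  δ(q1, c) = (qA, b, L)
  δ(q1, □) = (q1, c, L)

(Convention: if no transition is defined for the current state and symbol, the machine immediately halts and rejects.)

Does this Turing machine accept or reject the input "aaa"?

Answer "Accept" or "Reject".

Execution trace:
Initial: [q0]aaa
Step 1: δ(q0, a) = (q0, c, R) → c[q0]aa
Step 2: δ(q0, a) = (q0, c, R) → cc[q0]a
Step 3: δ(q0, a) = (q0, c, R) → ccc[q0]□
Step 4: δ(q0, □) = (q0, a, L) → cc[q0]ca
Step 5: δ(q0, c) = (qA, c, R) → ccc[qA]a

The machine reaches the accept state qA and halts.

Answer: Accept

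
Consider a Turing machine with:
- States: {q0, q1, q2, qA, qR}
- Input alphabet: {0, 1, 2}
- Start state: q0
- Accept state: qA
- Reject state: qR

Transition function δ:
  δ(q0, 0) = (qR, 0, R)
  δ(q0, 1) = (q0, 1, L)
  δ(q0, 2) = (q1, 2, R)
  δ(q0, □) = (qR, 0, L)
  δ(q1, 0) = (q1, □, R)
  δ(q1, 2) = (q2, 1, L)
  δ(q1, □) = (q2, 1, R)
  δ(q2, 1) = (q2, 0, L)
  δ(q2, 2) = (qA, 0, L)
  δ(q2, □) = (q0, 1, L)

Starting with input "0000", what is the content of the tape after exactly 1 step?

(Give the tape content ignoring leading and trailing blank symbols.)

Execution trace:
Initial: [q0]0000
Step 1: δ(q0, 0) = (qR, 0, R) → 0[qR]000

The machine reaches the reject state qR and halts.

After 1 step, the tape (ignoring leading/trailing blanks) is: 0000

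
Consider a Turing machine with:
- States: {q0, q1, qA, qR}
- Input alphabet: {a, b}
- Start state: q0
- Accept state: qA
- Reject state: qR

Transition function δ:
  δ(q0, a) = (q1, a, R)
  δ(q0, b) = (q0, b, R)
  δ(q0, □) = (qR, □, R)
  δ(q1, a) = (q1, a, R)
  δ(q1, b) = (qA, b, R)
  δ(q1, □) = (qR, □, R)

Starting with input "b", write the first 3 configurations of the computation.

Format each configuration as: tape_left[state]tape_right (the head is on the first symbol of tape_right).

Transitions applied:
Step 1: δ(q0, b) = (q0, b, R)
Step 2: δ(q0, □) = (qR, □, R)

The first 3 configurations are:
[q0]b ⊢ b[q0]□ ⊢ b□[qR]□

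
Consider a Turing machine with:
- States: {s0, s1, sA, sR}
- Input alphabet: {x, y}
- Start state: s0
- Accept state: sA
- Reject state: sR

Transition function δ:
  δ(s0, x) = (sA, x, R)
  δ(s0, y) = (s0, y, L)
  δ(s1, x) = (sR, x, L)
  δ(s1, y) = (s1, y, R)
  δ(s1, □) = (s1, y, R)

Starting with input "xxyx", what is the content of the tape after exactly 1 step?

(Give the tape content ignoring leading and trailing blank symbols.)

Execution trace:
Initial: [s0]xxyx
Step 1: δ(s0, x) = (sA, x, R) → x[sA]xyx

The machine reaches the accept state sA and halts.

After 1 step, the tape (ignoring leading/trailing blanks) is: xxyx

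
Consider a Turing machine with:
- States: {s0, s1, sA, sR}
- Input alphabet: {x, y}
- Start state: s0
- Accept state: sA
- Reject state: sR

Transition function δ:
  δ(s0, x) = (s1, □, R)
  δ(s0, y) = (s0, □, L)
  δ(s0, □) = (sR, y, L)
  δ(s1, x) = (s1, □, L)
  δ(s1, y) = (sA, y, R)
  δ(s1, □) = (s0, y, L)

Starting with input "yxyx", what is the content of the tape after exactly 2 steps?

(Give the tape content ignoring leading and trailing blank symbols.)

Execution trace:
Initial: [s0]yxyx
Step 1: δ(s0, y) = (s0, □, L) → [s0]□□xyx
Step 2: δ(s0, □) = (sR, y, L) → [sR]□y□xyx

The machine reaches the reject state sR and halts.

After 2 steps, the tape (ignoring leading/trailing blanks) is: y□xyx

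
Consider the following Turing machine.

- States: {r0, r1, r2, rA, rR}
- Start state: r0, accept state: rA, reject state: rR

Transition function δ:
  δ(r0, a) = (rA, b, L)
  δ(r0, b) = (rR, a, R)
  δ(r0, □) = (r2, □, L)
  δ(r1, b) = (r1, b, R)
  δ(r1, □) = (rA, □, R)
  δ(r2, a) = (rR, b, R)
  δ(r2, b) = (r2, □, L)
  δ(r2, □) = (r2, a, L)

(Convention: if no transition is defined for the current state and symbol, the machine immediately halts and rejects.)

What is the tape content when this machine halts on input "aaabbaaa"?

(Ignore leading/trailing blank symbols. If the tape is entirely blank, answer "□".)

Execution trace:
Initial: [r0]aaabbaaa
Step 1: δ(r0, a) = (rA, b, L) → [rA]□baabbaaa

The machine reaches the accept state rA and halts.

Final tape (ignoring leading/trailing blanks): baabbaaa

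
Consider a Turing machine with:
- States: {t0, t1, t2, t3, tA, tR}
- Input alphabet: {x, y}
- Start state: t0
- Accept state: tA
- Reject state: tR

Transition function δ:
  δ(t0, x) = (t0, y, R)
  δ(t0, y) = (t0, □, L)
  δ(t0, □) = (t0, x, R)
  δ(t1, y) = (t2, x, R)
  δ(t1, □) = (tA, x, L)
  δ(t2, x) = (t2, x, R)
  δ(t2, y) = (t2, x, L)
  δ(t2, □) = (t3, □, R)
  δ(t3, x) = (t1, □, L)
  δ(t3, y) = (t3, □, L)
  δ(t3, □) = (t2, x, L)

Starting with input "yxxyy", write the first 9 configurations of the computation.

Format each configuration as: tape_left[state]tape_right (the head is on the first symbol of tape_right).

Transitions applied:
Step 1: δ(t0, y) = (t0, □, L)
Step 2: δ(t0, □) = (t0, x, R)
Step 3: δ(t0, □) = (t0, x, R)
Step 4: δ(t0, x) = (t0, y, R)
Step 5: δ(t0, x) = (t0, y, R)
Step 6: δ(t0, y) = (t0, □, L)
Step 7: δ(t0, y) = (t0, □, L)
Step 8: δ(t0, y) = (t0, □, L)

The first 9 configurations are:
[t0]yxxyy ⊢ [t0]□□xxyy ⊢ x[t0]□xxyy ⊢ xx[t0]xxyy ⊢ xxy[t0]xyy ⊢ xxyy[t0]yy ⊢ xxy[t0]y□y ⊢ xx[t0]y□□y ⊢ x[t0]x□□□y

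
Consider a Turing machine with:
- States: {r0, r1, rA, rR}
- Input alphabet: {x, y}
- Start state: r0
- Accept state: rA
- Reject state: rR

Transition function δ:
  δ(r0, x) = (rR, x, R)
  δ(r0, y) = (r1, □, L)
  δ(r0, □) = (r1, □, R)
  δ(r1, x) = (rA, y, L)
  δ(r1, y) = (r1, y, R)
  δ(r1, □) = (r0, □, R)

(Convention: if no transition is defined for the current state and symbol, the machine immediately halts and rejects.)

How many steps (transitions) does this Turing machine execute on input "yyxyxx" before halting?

Execution trace:
Initial: [r0]yyxyxx
Step 1: δ(r0, y) = (r1, □, L) → [r1]□□yxyxx
Step 2: δ(r1, □) = (r0, □, R) → □[r0]□yxyxx
Step 3: δ(r0, □) = (r1, □, R) → □□[r1]yxyxx
Step 4: δ(r1, y) = (r1, y, R) → □□y[r1]xyxx
Step 5: δ(r1, x) = (rA, y, L) → □□[rA]yyyxx

The machine reaches the accept state rA and halts.

The machine executed 5 steps before halting.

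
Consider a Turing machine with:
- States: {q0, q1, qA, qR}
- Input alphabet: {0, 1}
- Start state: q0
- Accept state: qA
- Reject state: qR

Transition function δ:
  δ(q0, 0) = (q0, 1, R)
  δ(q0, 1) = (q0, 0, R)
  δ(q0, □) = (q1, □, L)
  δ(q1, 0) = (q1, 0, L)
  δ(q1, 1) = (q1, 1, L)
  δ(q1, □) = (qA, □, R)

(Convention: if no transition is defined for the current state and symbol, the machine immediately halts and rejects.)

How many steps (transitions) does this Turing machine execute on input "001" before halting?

Execution trace:
Initial: [q0]001
Step 1: δ(q0, 0) = (q0, 1, R) → 1[q0]01
Step 2: δ(q0, 0) = (q0, 1, R) → 11[q0]1
Step 3: δ(q0, 1) = (q0, 0, R) → 110[q0]□
Step 4: δ(q0, □) = (q1, □, L) → 11[q1]0□
Step 5: δ(q1, 0) = (q1, 0, L) → 1[q1]10□
Step 6: δ(q1, 1) = (q1, 1, L) → [q1]110□
Step 7: δ(q1, 1) = (q1, 1, L) → [q1]□110□
Step 8: δ(q1, □) = (qA, □, R) → □[qA]110□

The machine reaches the accept state qA and halts.

The machine executed 8 steps before halting.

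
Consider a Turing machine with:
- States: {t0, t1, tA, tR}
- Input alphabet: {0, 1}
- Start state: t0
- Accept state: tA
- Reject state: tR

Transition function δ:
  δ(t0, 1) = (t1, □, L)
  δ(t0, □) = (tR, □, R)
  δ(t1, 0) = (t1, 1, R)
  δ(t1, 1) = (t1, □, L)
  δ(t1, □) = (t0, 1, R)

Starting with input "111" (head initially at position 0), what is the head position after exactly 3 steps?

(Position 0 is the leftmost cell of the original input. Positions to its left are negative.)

Execution trace (head position shown):
Step 0: [t0]111  (head at position 0)
Step 1: move left → [t1]□□11  (head at position -1)
Step 2: move right → 1[t0]□11  (head at position 0)
Step 3: move right → 1□[tR]11  (head at position 1)

After 3 steps, the head is at position 1.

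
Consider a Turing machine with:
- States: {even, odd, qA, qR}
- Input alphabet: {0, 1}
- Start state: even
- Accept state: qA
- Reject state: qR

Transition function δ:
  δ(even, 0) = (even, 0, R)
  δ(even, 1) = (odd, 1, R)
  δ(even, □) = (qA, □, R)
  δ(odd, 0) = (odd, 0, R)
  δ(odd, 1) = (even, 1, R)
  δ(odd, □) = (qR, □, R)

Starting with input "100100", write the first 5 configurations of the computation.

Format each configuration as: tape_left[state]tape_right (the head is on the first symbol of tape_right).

Transitions applied:
Step 1: δ(even, 1) = (odd, 1, R)
Step 2: δ(odd, 0) = (odd, 0, R)
Step 3: δ(odd, 0) = (odd, 0, R)
Step 4: δ(odd, 1) = (even, 1, R)

The first 5 configurations are:
[even]100100 ⊢ 1[odd]00100 ⊢ 10[odd]0100 ⊢ 100[odd]100 ⊢ 1001[even]00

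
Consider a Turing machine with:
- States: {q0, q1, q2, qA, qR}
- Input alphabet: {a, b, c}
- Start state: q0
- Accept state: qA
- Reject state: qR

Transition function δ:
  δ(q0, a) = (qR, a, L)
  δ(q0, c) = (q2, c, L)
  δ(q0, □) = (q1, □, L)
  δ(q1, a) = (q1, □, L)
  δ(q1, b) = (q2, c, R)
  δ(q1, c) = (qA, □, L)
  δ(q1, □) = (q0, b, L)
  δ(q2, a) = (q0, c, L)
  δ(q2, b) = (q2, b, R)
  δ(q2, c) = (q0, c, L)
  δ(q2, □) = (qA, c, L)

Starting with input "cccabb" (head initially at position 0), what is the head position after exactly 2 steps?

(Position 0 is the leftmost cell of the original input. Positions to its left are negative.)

Execution trace (head position shown):
Step 0: [q0]cccabb  (head at position 0)
Step 1: move left → [q2]□cccabb  (head at position -1)
Step 2: move left → [qA]□ccccabb  (head at position -2)

After 2 steps, the head is at position -2.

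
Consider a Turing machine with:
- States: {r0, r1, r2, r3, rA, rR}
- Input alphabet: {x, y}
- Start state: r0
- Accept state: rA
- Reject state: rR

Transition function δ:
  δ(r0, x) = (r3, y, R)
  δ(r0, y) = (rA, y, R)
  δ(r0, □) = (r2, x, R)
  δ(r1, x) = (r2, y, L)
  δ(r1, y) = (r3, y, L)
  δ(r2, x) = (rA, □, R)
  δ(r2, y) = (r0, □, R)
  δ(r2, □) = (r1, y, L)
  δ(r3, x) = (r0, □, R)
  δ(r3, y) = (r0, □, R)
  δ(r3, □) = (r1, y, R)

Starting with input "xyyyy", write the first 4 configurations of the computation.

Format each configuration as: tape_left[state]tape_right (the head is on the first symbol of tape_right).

Transitions applied:
Step 1: δ(r0, x) = (r3, y, R)
Step 2: δ(r3, y) = (r0, □, R)
Step 3: δ(r0, y) = (rA, y, R)

The first 4 configurations are:
[r0]xyyyy ⊢ y[r3]yyyy ⊢ y□[r0]yyy ⊢ y□y[rA]yy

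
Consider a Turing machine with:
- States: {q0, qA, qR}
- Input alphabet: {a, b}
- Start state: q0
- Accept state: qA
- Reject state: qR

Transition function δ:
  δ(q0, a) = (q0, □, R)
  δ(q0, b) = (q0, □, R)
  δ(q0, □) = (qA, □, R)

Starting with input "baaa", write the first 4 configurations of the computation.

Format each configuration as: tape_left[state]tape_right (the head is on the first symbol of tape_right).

Transitions applied:
Step 1: δ(q0, b) = (q0, □, R)
Step 2: δ(q0, a) = (q0, □, R)
Step 3: δ(q0, a) = (q0, □, R)

The first 4 configurations are:
[q0]baaa ⊢ □[q0]aaa ⊢ □□[q0]aa ⊢ □□□[q0]a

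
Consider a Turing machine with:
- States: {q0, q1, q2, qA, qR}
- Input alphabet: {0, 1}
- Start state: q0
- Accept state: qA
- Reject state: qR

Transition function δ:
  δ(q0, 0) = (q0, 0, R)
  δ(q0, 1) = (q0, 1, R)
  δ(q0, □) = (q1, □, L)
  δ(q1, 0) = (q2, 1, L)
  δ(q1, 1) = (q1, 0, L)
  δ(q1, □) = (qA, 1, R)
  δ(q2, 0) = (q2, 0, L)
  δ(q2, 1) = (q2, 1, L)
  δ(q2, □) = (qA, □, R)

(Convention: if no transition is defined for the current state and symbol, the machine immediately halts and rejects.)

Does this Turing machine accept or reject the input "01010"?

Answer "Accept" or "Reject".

Execution trace:
Initial: [q0]01010
Step 1: δ(q0, 0) = (q0, 0, R) → 0[q0]1010
Step 2: δ(q0, 1) = (q0, 1, R) → 01[q0]010
Step 3: δ(q0, 0) = (q0, 0, R) → 010[q0]10
Step 4: δ(q0, 1) = (q0, 1, R) → 0101[q0]0
Step 5: δ(q0, 0) = (q0, 0, R) → 01010[q0]□
Step 6: δ(q0, □) = (q1, □, L) → 0101[q1]0□
Step 7: δ(q1, 0) = (q2, 1, L) → 010[q2]11□
Step 8: δ(q2, 1) = (q2, 1, L) → 01[q2]011□
Step 9: δ(q2, 0) = (q2, 0, L) → 0[q2]1011□
Step 10: δ(q2, 1) = (q2, 1, L) → [q2]01011□
Step 11: δ(q2, 0) = (q2, 0, L) → [q2]□01011□
Step 12: δ(q2, □) = (qA, □, R) → □[qA]01011□

The machine reaches the accept state qA and halts.

Answer: Accept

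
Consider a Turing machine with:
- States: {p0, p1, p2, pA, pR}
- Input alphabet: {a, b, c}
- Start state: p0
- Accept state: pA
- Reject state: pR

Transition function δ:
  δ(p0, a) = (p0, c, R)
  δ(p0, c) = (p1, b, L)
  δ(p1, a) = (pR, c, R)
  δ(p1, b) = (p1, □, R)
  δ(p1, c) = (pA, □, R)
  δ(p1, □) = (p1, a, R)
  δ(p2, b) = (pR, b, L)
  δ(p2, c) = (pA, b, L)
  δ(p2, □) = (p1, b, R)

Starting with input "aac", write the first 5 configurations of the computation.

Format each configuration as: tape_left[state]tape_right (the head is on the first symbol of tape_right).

Transitions applied:
Step 1: δ(p0, a) = (p0, c, R)
Step 2: δ(p0, a) = (p0, c, R)
Step 3: δ(p0, c) = (p1, b, L)
Step 4: δ(p1, c) = (pA, □, R)

The first 5 configurations are:
[p0]aac ⊢ c[p0]ac ⊢ cc[p0]c ⊢ c[p1]cb ⊢ c□[pA]b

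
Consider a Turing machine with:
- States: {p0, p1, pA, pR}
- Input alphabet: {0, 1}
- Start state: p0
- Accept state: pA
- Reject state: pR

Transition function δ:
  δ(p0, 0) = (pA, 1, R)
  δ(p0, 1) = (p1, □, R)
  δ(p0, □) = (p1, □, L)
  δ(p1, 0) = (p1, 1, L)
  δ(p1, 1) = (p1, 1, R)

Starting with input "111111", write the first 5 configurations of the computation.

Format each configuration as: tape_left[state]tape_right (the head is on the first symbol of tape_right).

Transitions applied:
Step 1: δ(p0, 1) = (p1, □, R)
Step 2: δ(p1, 1) = (p1, 1, R)
Step 3: δ(p1, 1) = (p1, 1, R)
Step 4: δ(p1, 1) = (p1, 1, R)

The first 5 configurations are:
[p0]111111 ⊢ □[p1]11111 ⊢ □1[p1]1111 ⊢ □11[p1]111 ⊢ □111[p1]11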